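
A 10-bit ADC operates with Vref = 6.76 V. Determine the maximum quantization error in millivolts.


The maximum quantization error is +/- LSB/2.
LSB = Vref / 2^n = 6.76 / 1024 = 0.00660156 V
Max error = LSB / 2 = 0.00660156 / 2 = 0.00330078 V
Max error = 3.3008 mV

3.3008 mV


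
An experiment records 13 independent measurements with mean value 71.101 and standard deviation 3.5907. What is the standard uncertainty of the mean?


The standard uncertainty for Type A evaluation is u = s / sqrt(n).
u = 3.5907 / sqrt(13)
u = 3.5907 / 3.6056
u = 0.9959

0.9959


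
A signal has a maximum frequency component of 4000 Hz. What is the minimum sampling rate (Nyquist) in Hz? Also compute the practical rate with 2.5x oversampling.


By Nyquist theorem, fs_min = 2 * fmax.
fs_min = 2 * 4000 = 8000 Hz
Practical rate = 2.5 * fs_min = 2.5 * 8000 = 20000 Hz

fs_min = 8000 Hz, fs_practical = 20000 Hz


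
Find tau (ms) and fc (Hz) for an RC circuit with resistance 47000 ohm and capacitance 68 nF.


Time constant: tau = R * C.
tau = 47000 * 6.80e-08 = 0.003196 s
tau = 3.196 ms
Cutoff frequency: fc = 1 / (2*pi*R*C).
fc = 1 / (2*pi*0.003196) = 49.8 Hz

tau = 3.196 ms, fc = 49.8 Hz


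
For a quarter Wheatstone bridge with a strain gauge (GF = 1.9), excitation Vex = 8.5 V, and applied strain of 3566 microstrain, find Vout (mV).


Quarter bridge output: Vout = (GF * epsilon * Vex) / 4.
Vout = (1.9 * 3566e-6 * 8.5) / 4
Vout = 0.0575909 / 4 V
Vout = 0.01439772 V = 14.3977 mV

14.3977 mV


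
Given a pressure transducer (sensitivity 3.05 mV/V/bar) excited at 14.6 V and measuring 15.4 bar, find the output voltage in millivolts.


Output = sensitivity * Vex * P.
Vout = 3.05 * 14.6 * 15.4
Vout = 44.53 * 15.4
Vout = 685.76 mV

685.76 mV


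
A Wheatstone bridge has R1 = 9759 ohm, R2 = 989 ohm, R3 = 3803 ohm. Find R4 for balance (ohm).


At balance: R1*R4 = R2*R3, so R4 = R2*R3/R1.
R4 = 989 * 3803 / 9759
R4 = 3761167 / 9759
R4 = 385.4 ohm

385.4 ohm


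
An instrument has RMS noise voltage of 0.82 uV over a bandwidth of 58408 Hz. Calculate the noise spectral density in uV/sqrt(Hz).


Noise spectral density = Vrms / sqrt(BW).
NSD = 0.82 / sqrt(58408)
NSD = 0.82 / 241.6775
NSD = 0.0034 uV/sqrt(Hz)

0.0034 uV/sqrt(Hz)


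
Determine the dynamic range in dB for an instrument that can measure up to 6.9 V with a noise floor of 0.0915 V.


Dynamic range = 20 * log10(Vmax / Vnoise).
DR = 20 * log10(6.9 / 0.0915)
DR = 20 * log10(75.41)
DR = 37.55 dB

37.55 dB


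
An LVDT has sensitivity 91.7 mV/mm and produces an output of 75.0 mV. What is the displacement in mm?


Displacement = Vout / sensitivity.
d = 75.0 / 91.7
d = 0.818 mm

0.818 mm


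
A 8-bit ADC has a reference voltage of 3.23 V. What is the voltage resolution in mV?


The resolution (LSB) of an ADC is Vref / 2^n.
LSB = 3.23 / 2^8
LSB = 3.23 / 256
LSB = 0.01261719 V = 12.6171875 mV

12.6171875 mV


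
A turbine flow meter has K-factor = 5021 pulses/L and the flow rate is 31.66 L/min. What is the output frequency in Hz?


Frequency = K * Q / 60 (converting L/min to L/s).
f = 5021 * 31.66 / 60
f = 158964.86 / 60
f = 2649.41 Hz

2649.41 Hz


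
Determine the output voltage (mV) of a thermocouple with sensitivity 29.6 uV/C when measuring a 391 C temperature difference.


The thermocouple output V = sensitivity * dT.
V = 29.6 uV/C * 391 C
V = 11573.6 uV
V = 11.574 mV

11.574 mV


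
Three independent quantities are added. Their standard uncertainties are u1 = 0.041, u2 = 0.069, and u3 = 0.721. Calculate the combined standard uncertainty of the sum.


For a sum of independent quantities, uc = sqrt(u1^2 + u2^2 + u3^2).
uc = sqrt(0.041^2 + 0.069^2 + 0.721^2)
uc = sqrt(0.001681 + 0.004761 + 0.519841)
uc = 0.7255

0.7255


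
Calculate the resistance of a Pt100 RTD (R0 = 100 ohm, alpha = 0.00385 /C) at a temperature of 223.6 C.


The RTD equation: Rt = R0 * (1 + alpha * T).
Rt = 100 * (1 + 0.00385 * 223.6)
Rt = 100 * (1 + 0.86086)
Rt = 100 * 1.86086
Rt = 186.086 ohm

186.086 ohm


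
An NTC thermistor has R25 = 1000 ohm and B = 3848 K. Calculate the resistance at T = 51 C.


NTC thermistor equation: Rt = R25 * exp(B * (1/T - 1/T25)).
T in Kelvin: 324.15 K, T25 = 298.15 K
1/T - 1/T25 = 1/324.15 - 1/298.15 = -0.00026902
B * (1/T - 1/T25) = 3848 * -0.00026902 = -1.0352
Rt = 1000 * exp(-1.0352) = 355.2 ohm

355.2 ohm


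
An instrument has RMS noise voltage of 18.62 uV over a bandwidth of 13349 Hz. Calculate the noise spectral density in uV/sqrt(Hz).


Noise spectral density = Vrms / sqrt(BW).
NSD = 18.62 / sqrt(13349)
NSD = 18.62 / 115.5379
NSD = 0.1612 uV/sqrt(Hz)

0.1612 uV/sqrt(Hz)


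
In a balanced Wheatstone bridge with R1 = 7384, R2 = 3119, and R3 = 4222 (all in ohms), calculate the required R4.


At balance: R1*R4 = R2*R3, so R4 = R2*R3/R1.
R4 = 3119 * 4222 / 7384
R4 = 13168418 / 7384
R4 = 1783.37 ohm

1783.37 ohm


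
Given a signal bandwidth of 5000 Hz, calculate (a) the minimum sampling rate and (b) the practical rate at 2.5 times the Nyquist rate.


By Nyquist theorem, fs_min = 2 * fmax.
fs_min = 2 * 5000 = 10000 Hz
Practical rate = 2.5 * fs_min = 2.5 * 10000 = 25000 Hz

fs_min = 10000 Hz, fs_practical = 25000 Hz


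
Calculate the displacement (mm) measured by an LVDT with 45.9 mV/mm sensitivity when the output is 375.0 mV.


Displacement = Vout / sensitivity.
d = 375.0 / 45.9
d = 8.17 mm

8.17 mm


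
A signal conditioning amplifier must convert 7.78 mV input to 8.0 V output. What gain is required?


Gain = Vout / Vin (converting to same units).
G = 8.0 V / 7.78 mV
G = 8000.0 mV / 7.78 mV
G = 1028.28

1028.28


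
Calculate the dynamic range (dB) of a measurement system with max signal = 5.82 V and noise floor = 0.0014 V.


Dynamic range = 20 * log10(Vmax / Vnoise).
DR = 20 * log10(5.82 / 0.0014)
DR = 20 * log10(4157.14)
DR = 72.38 dB

72.38 dB


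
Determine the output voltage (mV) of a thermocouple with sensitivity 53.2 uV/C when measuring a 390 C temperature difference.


The thermocouple output V = sensitivity * dT.
V = 53.2 uV/C * 390 C
V = 20748.0 uV
V = 20.748 mV

20.748 mV


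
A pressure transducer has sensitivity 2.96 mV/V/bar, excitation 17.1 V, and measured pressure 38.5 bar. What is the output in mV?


Output = sensitivity * Vex * P.
Vout = 2.96 * 17.1 * 38.5
Vout = 50.616 * 38.5
Vout = 1948.72 mV

1948.72 mV


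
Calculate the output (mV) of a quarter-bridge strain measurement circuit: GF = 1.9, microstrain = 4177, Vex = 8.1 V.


Quarter bridge output: Vout = (GF * epsilon * Vex) / 4.
Vout = (1.9 * 4177e-6 * 8.1) / 4
Vout = 0.06428403 / 4 V
Vout = 0.01607101 V = 16.071 mV

16.071 mV


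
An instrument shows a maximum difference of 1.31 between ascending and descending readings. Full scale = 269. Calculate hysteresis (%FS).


Hysteresis = (max difference / full scale) * 100%.
H = (1.31 / 269) * 100
H = 0.487 %FS

0.487 %FS


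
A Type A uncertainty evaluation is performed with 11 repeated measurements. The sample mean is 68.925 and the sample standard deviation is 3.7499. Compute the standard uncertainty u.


The standard uncertainty for Type A evaluation is u = s / sqrt(n).
u = 3.7499 / sqrt(11)
u = 3.7499 / 3.3166
u = 1.1306

1.1306


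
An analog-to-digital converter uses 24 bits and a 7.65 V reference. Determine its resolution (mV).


The resolution (LSB) of an ADC is Vref / 2^n.
LSB = 7.65 / 2^24
LSB = 7.65 / 16777216
LSB = 4.6e-07 V = 0.00045598 mV

0.00045598 mV


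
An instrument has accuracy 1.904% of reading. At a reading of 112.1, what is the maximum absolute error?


Absolute error = (accuracy% / 100) * reading.
Error = (1.904 / 100) * 112.1
Error = 0.01904 * 112.1
Error = 2.1344

2.1344


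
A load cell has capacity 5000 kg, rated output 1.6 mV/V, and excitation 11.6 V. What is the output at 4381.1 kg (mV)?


Vout = rated_output * Vex * (load / capacity).
Vout = 1.6 * 11.6 * (4381.1 / 5000)
Vout = 1.6 * 11.6 * 0.87622
Vout = 16.263 mV

16.263 mV


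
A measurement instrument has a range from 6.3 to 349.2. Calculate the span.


Span = upper range - lower range.
Span = 349.2 - (6.3)
Span = 342.9

342.9


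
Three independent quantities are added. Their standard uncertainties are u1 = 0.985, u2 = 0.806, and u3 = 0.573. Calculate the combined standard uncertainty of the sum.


For a sum of independent quantities, uc = sqrt(u1^2 + u2^2 + u3^2).
uc = sqrt(0.985^2 + 0.806^2 + 0.573^2)
uc = sqrt(0.970225 + 0.649636 + 0.328329)
uc = 1.3958

1.3958


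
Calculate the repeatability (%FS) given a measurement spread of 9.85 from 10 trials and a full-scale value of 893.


Repeatability = (spread / full scale) * 100%.
R = (9.85 / 893) * 100
R = 1.103 %FS

1.103 %FS


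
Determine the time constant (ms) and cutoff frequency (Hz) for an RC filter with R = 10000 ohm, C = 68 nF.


Time constant: tau = R * C.
tau = 10000 * 6.80e-08 = 0.00068 s
tau = 0.68 ms
Cutoff frequency: fc = 1 / (2*pi*R*C).
fc = 1 / (2*pi*0.00068) = 234.05 Hz

tau = 0.68 ms, fc = 234.05 Hz


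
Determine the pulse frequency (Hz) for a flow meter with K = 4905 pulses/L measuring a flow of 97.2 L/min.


Frequency = K * Q / 60 (converting L/min to L/s).
f = 4905 * 97.2 / 60
f = 476766.0 / 60
f = 7946.1 Hz

7946.1 Hz


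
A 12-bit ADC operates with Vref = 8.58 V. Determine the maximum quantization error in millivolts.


The maximum quantization error is +/- LSB/2.
LSB = Vref / 2^n = 8.58 / 4096 = 0.00209473 V
Max error = LSB / 2 = 0.00209473 / 2 = 0.00104736 V
Max error = 1.0474 mV

1.0474 mV


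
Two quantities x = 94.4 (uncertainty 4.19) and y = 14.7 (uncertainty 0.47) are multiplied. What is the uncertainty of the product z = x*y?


For a product z = x*y, the relative uncertainty is:
uz/z = sqrt((ux/x)^2 + (uy/y)^2)
Relative uncertainties: ux/x = 4.19/94.4 = 0.044386
uy/y = 0.47/14.7 = 0.031973
z = 94.4 * 14.7 = 1387.7
uz = 1387.7 * sqrt(0.044386^2 + 0.031973^2) = 75.909

75.909


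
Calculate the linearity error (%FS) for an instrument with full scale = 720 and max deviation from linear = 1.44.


Linearity error = (max deviation / full scale) * 100%.
Linearity = (1.44 / 720) * 100
Linearity = 0.2 %FS

0.2 %FS


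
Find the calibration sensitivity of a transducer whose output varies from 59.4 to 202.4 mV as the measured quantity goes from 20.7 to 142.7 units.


Sensitivity = (y2 - y1) / (x2 - x1).
S = (202.4 - 59.4) / (142.7 - 20.7)
S = 143.0 / 122.0
S = 1.1721 mV/unit

1.1721 mV/unit


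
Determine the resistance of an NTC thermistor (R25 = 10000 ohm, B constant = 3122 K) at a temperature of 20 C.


NTC thermistor equation: Rt = R25 * exp(B * (1/T - 1/T25)).
T in Kelvin: 293.15 K, T25 = 298.15 K
1/T - 1/T25 = 1/293.15 - 1/298.15 = 5.721e-05
B * (1/T - 1/T25) = 3122 * 5.721e-05 = 0.1786
Rt = 10000 * exp(0.1786) = 11955.4 ohm

11955.4 ohm


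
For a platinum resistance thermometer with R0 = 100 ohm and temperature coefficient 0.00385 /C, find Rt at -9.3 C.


The RTD equation: Rt = R0 * (1 + alpha * T).
Rt = 100 * (1 + 0.00385 * -9.3)
Rt = 100 * (1 + -0.035805)
Rt = 100 * 0.964195
Rt = 96.419 ohm

96.419 ohm


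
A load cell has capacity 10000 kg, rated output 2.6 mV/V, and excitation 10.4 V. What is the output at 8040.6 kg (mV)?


Vout = rated_output * Vex * (load / capacity).
Vout = 2.6 * 10.4 * (8040.6 / 10000)
Vout = 2.6 * 10.4 * 0.80406
Vout = 21.742 mV

21.742 mV


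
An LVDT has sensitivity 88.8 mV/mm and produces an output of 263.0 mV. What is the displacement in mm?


Displacement = Vout / sensitivity.
d = 263.0 / 88.8
d = 2.962 mm

2.962 mm


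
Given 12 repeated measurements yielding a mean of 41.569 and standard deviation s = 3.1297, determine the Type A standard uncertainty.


The standard uncertainty for Type A evaluation is u = s / sqrt(n).
u = 3.1297 / sqrt(12)
u = 3.1297 / 3.4641
u = 0.9035

0.9035


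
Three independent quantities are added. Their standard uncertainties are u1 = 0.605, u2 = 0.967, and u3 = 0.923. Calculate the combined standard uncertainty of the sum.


For a sum of independent quantities, uc = sqrt(u1^2 + u2^2 + u3^2).
uc = sqrt(0.605^2 + 0.967^2 + 0.923^2)
uc = sqrt(0.366025 + 0.935089 + 0.851929)
uc = 1.4673

1.4673


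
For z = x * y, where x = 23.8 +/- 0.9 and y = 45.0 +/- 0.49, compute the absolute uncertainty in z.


For a product z = x*y, the relative uncertainty is:
uz/z = sqrt((ux/x)^2 + (uy/y)^2)
Relative uncertainties: ux/x = 0.9/23.8 = 0.037815
uy/y = 0.49/45.0 = 0.010889
z = 23.8 * 45.0 = 1071.0
uz = 1071.0 * sqrt(0.037815^2 + 0.010889^2) = 42.146

42.146


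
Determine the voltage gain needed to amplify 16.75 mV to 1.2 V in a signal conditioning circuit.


Gain = Vout / Vin (converting to same units).
G = 1.2 V / 16.75 mV
G = 1200.0 mV / 16.75 mV
G = 71.64

71.64


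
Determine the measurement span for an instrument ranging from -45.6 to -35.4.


Span = upper range - lower range.
Span = -35.4 - (-45.6)
Span = 10.2

10.2


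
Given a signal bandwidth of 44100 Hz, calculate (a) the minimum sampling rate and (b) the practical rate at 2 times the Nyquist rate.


By Nyquist theorem, fs_min = 2 * fmax.
fs_min = 2 * 44100 = 88200 Hz
Practical rate = 2 * fs_min = 2 * 88200 = 176400 Hz

fs_min = 88200 Hz, fs_practical = 176400 Hz


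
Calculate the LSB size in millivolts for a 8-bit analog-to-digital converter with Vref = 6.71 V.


The resolution (LSB) of an ADC is Vref / 2^n.
LSB = 6.71 / 2^8
LSB = 6.71 / 256
LSB = 0.02621094 V = 26.2109375 mV

26.2109375 mV


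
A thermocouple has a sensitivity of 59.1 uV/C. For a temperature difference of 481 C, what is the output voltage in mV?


The thermocouple output V = sensitivity * dT.
V = 59.1 uV/C * 481 C
V = 28427.1 uV
V = 28.427 mV

28.427 mV


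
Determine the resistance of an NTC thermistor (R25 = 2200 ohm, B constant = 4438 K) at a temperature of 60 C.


NTC thermistor equation: Rt = R25 * exp(B * (1/T - 1/T25)).
T in Kelvin: 333.15 K, T25 = 298.15 K
1/T - 1/T25 = 1/333.15 - 1/298.15 = -0.00035237
B * (1/T - 1/T25) = 4438 * -0.00035237 = -1.5638
Rt = 2200 * exp(-1.5638) = 460.5 ohm

460.5 ohm


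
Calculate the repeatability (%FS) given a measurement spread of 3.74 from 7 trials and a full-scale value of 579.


Repeatability = (spread / full scale) * 100%.
R = (3.74 / 579) * 100
R = 0.646 %FS

0.646 %FS


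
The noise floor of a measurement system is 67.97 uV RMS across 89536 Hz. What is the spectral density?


Noise spectral density = Vrms / sqrt(BW).
NSD = 67.97 / sqrt(89536)
NSD = 67.97 / 299.2257
NSD = 0.2272 uV/sqrt(Hz)

0.2272 uV/sqrt(Hz)


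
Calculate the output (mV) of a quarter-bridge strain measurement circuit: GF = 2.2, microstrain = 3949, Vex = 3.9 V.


Quarter bridge output: Vout = (GF * epsilon * Vex) / 4.
Vout = (2.2 * 3949e-6 * 3.9) / 4
Vout = 0.03388242 / 4 V
Vout = 0.00847061 V = 8.4706 mV

8.4706 mV


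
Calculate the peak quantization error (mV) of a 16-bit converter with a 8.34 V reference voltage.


The maximum quantization error is +/- LSB/2.
LSB = Vref / 2^n = 8.34 / 65536 = 0.00012726 V
Max error = LSB / 2 = 0.00012726 / 2 = 6.363e-05 V
Max error = 0.0636 mV

0.0636 mV


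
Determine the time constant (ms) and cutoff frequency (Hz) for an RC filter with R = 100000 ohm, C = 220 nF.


Time constant: tau = R * C.
tau = 100000 * 2.20e-07 = 0.022 s
tau = 22.0 ms
Cutoff frequency: fc = 1 / (2*pi*R*C).
fc = 1 / (2*pi*0.022) = 7.23 Hz

tau = 22.0 ms, fc = 7.23 Hz


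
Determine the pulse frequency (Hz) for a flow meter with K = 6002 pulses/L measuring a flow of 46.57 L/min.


Frequency = K * Q / 60 (converting L/min to L/s).
f = 6002 * 46.57 / 60
f = 279513.14 / 60
f = 4658.55 Hz

4658.55 Hz


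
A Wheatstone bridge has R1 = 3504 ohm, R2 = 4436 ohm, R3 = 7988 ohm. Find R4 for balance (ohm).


At balance: R1*R4 = R2*R3, so R4 = R2*R3/R1.
R4 = 4436 * 7988 / 3504
R4 = 35434768 / 3504
R4 = 10112.66 ohm

10112.66 ohm


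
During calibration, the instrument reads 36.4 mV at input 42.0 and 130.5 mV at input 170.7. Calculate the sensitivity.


Sensitivity = (y2 - y1) / (x2 - x1).
S = (130.5 - 36.4) / (170.7 - 42.0)
S = 94.1 / 128.7
S = 0.7312 mV/unit

0.7312 mV/unit


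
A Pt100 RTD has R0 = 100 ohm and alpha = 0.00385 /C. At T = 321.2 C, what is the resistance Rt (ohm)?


The RTD equation: Rt = R0 * (1 + alpha * T).
Rt = 100 * (1 + 0.00385 * 321.2)
Rt = 100 * (1 + 1.23662)
Rt = 100 * 2.23662
Rt = 223.662 ohm

223.662 ohm


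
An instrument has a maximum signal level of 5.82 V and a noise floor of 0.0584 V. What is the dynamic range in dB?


Dynamic range = 20 * log10(Vmax / Vnoise).
DR = 20 * log10(5.82 / 0.0584)
DR = 20 * log10(99.66)
DR = 39.97 dB

39.97 dB


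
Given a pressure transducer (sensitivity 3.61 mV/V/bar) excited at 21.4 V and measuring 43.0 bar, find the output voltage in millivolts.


Output = sensitivity * Vex * P.
Vout = 3.61 * 21.4 * 43.0
Vout = 77.254 * 43.0
Vout = 3321.92 mV

3321.92 mV


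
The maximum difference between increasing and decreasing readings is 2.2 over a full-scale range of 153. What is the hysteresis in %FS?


Hysteresis = (max difference / full scale) * 100%.
H = (2.2 / 153) * 100
H = 1.438 %FS

1.438 %FS


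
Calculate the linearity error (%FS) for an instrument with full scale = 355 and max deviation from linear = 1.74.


Linearity error = (max deviation / full scale) * 100%.
Linearity = (1.74 / 355) * 100
Linearity = 0.49 %FS

0.49 %FS


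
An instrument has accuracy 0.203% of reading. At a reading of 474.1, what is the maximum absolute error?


Absolute error = (accuracy% / 100) * reading.
Error = (0.203 / 100) * 474.1
Error = 0.00203 * 474.1
Error = 0.9624

0.9624


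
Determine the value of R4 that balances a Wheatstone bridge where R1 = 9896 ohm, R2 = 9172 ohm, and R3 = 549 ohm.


At balance: R1*R4 = R2*R3, so R4 = R2*R3/R1.
R4 = 9172 * 549 / 9896
R4 = 5035428 / 9896
R4 = 508.83 ohm

508.83 ohm


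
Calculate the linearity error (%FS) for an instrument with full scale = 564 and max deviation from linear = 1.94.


Linearity error = (max deviation / full scale) * 100%.
Linearity = (1.94 / 564) * 100
Linearity = 0.344 %FS

0.344 %FS


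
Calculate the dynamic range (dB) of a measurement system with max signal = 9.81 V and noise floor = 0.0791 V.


Dynamic range = 20 * log10(Vmax / Vnoise).
DR = 20 * log10(9.81 / 0.0791)
DR = 20 * log10(124.02)
DR = 41.87 dB

41.87 dB


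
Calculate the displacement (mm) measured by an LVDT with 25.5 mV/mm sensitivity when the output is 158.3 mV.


Displacement = Vout / sensitivity.
d = 158.3 / 25.5
d = 6.208 mm

6.208 mm


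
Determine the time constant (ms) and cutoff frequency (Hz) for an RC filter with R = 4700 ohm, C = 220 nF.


Time constant: tau = R * C.
tau = 4700 * 2.20e-07 = 0.001034 s
tau = 1.034 ms
Cutoff frequency: fc = 1 / (2*pi*R*C).
fc = 1 / (2*pi*0.001034) = 153.92 Hz

tau = 1.034 ms, fc = 153.92 Hz


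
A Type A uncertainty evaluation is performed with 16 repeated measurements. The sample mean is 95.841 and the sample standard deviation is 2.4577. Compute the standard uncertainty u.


The standard uncertainty for Type A evaluation is u = s / sqrt(n).
u = 2.4577 / sqrt(16)
u = 2.4577 / 4.0
u = 0.6144

0.6144


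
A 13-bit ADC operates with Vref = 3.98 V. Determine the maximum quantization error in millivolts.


The maximum quantization error is +/- LSB/2.
LSB = Vref / 2^n = 3.98 / 8192 = 0.00048584 V
Max error = LSB / 2 = 0.00048584 / 2 = 0.00024292 V
Max error = 0.2429 mV

0.2429 mV


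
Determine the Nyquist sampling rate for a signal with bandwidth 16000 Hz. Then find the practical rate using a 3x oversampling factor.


By Nyquist theorem, fs_min = 2 * fmax.
fs_min = 2 * 16000 = 32000 Hz
Practical rate = 3 * fs_min = 3 * 32000 = 96000 Hz

fs_min = 32000 Hz, fs_practical = 96000 Hz


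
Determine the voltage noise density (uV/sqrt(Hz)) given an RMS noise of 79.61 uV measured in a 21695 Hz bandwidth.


Noise spectral density = Vrms / sqrt(BW).
NSD = 79.61 / sqrt(21695)
NSD = 79.61 / 147.2922
NSD = 0.5405 uV/sqrt(Hz)

0.5405 uV/sqrt(Hz)


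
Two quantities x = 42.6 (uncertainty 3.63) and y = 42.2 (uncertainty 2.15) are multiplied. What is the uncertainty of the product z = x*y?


For a product z = x*y, the relative uncertainty is:
uz/z = sqrt((ux/x)^2 + (uy/y)^2)
Relative uncertainties: ux/x = 3.63/42.6 = 0.085211
uy/y = 2.15/42.2 = 0.050948
z = 42.6 * 42.2 = 1797.7
uz = 1797.7 * sqrt(0.085211^2 + 0.050948^2) = 178.479

178.479


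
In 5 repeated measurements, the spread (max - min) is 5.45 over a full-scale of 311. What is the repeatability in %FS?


Repeatability = (spread / full scale) * 100%.
R = (5.45 / 311) * 100
R = 1.752 %FS

1.752 %FS


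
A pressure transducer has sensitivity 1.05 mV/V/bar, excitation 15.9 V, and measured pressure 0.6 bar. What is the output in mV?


Output = sensitivity * Vex * P.
Vout = 1.05 * 15.9 * 0.6
Vout = 16.695 * 0.6
Vout = 10.02 mV

10.02 mV


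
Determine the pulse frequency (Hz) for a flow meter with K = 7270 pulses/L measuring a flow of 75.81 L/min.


Frequency = K * Q / 60 (converting L/min to L/s).
f = 7270 * 75.81 / 60
f = 551138.7 / 60
f = 9185.65 Hz

9185.65 Hz


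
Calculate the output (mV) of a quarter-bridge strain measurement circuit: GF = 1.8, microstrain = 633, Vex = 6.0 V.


Quarter bridge output: Vout = (GF * epsilon * Vex) / 4.
Vout = (1.8 * 633e-6 * 6.0) / 4
Vout = 0.0068364 / 4 V
Vout = 0.0017091 V = 1.7091 mV

1.7091 mV


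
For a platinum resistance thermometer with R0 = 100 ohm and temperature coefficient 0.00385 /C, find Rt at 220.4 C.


The RTD equation: Rt = R0 * (1 + alpha * T).
Rt = 100 * (1 + 0.00385 * 220.4)
Rt = 100 * (1 + 0.84854)
Rt = 100 * 1.84854
Rt = 184.854 ohm

184.854 ohm


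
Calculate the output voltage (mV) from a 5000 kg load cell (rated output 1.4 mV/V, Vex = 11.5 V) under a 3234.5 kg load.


Vout = rated_output * Vex * (load / capacity).
Vout = 1.4 * 11.5 * (3234.5 / 5000)
Vout = 1.4 * 11.5 * 0.6469
Vout = 10.415 mV

10.415 mV


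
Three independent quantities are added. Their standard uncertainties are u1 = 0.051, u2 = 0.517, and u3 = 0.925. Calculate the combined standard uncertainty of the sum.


For a sum of independent quantities, uc = sqrt(u1^2 + u2^2 + u3^2).
uc = sqrt(0.051^2 + 0.517^2 + 0.925^2)
uc = sqrt(0.002601 + 0.267289 + 0.855625)
uc = 1.0609

1.0609


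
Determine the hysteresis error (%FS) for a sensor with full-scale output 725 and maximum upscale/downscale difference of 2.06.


Hysteresis = (max difference / full scale) * 100%.
H = (2.06 / 725) * 100
H = 0.284 %FS

0.284 %FS


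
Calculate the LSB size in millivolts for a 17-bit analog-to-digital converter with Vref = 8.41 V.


The resolution (LSB) of an ADC is Vref / 2^n.
LSB = 8.41 / 2^17
LSB = 8.41 / 131072
LSB = 6.416e-05 V = 0.06416321 mV

0.06416321 mV


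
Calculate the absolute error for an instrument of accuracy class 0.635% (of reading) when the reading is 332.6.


Absolute error = (accuracy% / 100) * reading.
Error = (0.635 / 100) * 332.6
Error = 0.00635 * 332.6
Error = 2.112

2.112


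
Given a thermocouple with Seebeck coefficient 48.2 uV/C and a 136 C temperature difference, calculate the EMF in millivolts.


The thermocouple output V = sensitivity * dT.
V = 48.2 uV/C * 136 C
V = 6555.2 uV
V = 6.555 mV

6.555 mV


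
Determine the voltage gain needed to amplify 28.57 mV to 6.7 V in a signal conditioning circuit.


Gain = Vout / Vin (converting to same units).
G = 6.7 V / 28.57 mV
G = 6700.0 mV / 28.57 mV
G = 234.51

234.51


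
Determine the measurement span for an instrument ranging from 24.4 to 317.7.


Span = upper range - lower range.
Span = 317.7 - (24.4)
Span = 293.3

293.3


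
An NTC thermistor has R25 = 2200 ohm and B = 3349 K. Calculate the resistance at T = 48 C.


NTC thermistor equation: Rt = R25 * exp(B * (1/T - 1/T25)).
T in Kelvin: 321.15 K, T25 = 298.15 K
1/T - 1/T25 = 1/321.15 - 1/298.15 = -0.00024021
B * (1/T - 1/T25) = 3349 * -0.00024021 = -0.8045
Rt = 2200 * exp(-0.8045) = 984.1 ohm

984.1 ohm


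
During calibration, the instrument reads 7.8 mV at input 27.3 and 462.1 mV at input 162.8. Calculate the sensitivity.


Sensitivity = (y2 - y1) / (x2 - x1).
S = (462.1 - 7.8) / (162.8 - 27.3)
S = 454.3 / 135.5
S = 3.3528 mV/unit

3.3528 mV/unit


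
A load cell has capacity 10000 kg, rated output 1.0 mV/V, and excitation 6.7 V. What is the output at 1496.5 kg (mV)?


Vout = rated_output * Vex * (load / capacity).
Vout = 1.0 * 6.7 * (1496.5 / 10000)
Vout = 1.0 * 6.7 * 0.14965
Vout = 1.003 mV

1.003 mV


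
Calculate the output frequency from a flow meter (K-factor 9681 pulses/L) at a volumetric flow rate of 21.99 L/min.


Frequency = K * Q / 60 (converting L/min to L/s).
f = 9681 * 21.99 / 60
f = 212885.19 / 60
f = 3548.09 Hz

3548.09 Hz


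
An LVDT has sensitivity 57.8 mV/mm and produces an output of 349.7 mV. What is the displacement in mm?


Displacement = Vout / sensitivity.
d = 349.7 / 57.8
d = 6.05 mm

6.05 mm


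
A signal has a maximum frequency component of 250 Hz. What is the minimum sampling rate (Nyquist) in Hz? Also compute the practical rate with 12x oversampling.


By Nyquist theorem, fs_min = 2 * fmax.
fs_min = 2 * 250 = 500 Hz
Practical rate = 12 * fs_min = 12 * 500 = 6000 Hz

fs_min = 500 Hz, fs_practical = 6000 Hz


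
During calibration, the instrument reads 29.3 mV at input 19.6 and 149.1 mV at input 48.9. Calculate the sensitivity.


Sensitivity = (y2 - y1) / (x2 - x1).
S = (149.1 - 29.3) / (48.9 - 19.6)
S = 119.8 / 29.3
S = 4.0887 mV/unit

4.0887 mV/unit


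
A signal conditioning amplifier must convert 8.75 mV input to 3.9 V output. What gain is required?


Gain = Vout / Vin (converting to same units).
G = 3.9 V / 8.75 mV
G = 3900.0 mV / 8.75 mV
G = 445.71

445.71


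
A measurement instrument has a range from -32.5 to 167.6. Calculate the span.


Span = upper range - lower range.
Span = 167.6 - (-32.5)
Span = 200.1

200.1


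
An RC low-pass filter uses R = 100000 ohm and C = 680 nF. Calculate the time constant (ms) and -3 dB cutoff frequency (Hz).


Time constant: tau = R * C.
tau = 100000 * 6.80e-07 = 0.068 s
tau = 68.0 ms
Cutoff frequency: fc = 1 / (2*pi*R*C).
fc = 1 / (2*pi*0.068) = 2.34 Hz

tau = 68.0 ms, fc = 2.34 Hz


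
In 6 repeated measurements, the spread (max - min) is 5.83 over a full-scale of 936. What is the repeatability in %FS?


Repeatability = (spread / full scale) * 100%.
R = (5.83 / 936) * 100
R = 0.623 %FS

0.623 %FS


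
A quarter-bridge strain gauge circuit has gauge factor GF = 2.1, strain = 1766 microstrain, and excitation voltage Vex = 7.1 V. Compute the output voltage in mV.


Quarter bridge output: Vout = (GF * epsilon * Vex) / 4.
Vout = (2.1 * 1766e-6 * 7.1) / 4
Vout = 0.02633106 / 4 V
Vout = 0.00658276 V = 6.5828 mV

6.5828 mV


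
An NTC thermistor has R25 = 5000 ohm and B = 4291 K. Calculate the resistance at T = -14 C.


NTC thermistor equation: Rt = R25 * exp(B * (1/T - 1/T25)).
T in Kelvin: 259.15 K, T25 = 298.15 K
1/T - 1/T25 = 1/259.15 - 1/298.15 = 0.00050475
B * (1/T - 1/T25) = 4291 * 0.00050475 = 2.1659
Rt = 5000 * exp(2.1659) = 43612.0 ohm

43612.0 ohm


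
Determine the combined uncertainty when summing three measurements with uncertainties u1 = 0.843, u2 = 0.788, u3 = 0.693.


For a sum of independent quantities, uc = sqrt(u1^2 + u2^2 + u3^2).
uc = sqrt(0.843^2 + 0.788^2 + 0.693^2)
uc = sqrt(0.710649 + 0.620944 + 0.480249)
uc = 1.346

1.346


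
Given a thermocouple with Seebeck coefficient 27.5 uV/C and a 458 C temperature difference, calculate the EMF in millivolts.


The thermocouple output V = sensitivity * dT.
V = 27.5 uV/C * 458 C
V = 12595.0 uV
V = 12.595 mV

12.595 mV


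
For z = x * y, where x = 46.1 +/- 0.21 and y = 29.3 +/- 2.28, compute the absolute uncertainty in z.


For a product z = x*y, the relative uncertainty is:
uz/z = sqrt((ux/x)^2 + (uy/y)^2)
Relative uncertainties: ux/x = 0.21/46.1 = 0.004555
uy/y = 2.28/29.3 = 0.077816
z = 46.1 * 29.3 = 1350.7
uz = 1350.7 * sqrt(0.004555^2 + 0.077816^2) = 105.288

105.288


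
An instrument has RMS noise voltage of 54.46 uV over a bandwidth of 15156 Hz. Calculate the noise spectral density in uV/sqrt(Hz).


Noise spectral density = Vrms / sqrt(BW).
NSD = 54.46 / sqrt(15156)
NSD = 54.46 / 123.1097
NSD = 0.4424 uV/sqrt(Hz)

0.4424 uV/sqrt(Hz)


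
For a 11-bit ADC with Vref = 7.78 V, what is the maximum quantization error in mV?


The maximum quantization error is +/- LSB/2.
LSB = Vref / 2^n = 7.78 / 2048 = 0.00379883 V
Max error = LSB / 2 = 0.00379883 / 2 = 0.00189941 V
Max error = 1.8994 mV

1.8994 mV


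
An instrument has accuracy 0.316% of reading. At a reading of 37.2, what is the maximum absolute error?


Absolute error = (accuracy% / 100) * reading.
Error = (0.316 / 100) * 37.2
Error = 0.00316 * 37.2
Error = 0.1176

0.1176


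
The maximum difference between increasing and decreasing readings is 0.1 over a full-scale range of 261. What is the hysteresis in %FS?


Hysteresis = (max difference / full scale) * 100%.
H = (0.1 / 261) * 100
H = 0.038 %FS

0.038 %FS


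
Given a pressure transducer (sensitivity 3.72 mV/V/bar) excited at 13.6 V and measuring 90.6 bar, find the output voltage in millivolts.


Output = sensitivity * Vex * P.
Vout = 3.72 * 13.6 * 90.6
Vout = 50.592 * 90.6
Vout = 4583.64 mV

4583.64 mV


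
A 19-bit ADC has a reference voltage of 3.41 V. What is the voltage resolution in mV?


The resolution (LSB) of an ADC is Vref / 2^n.
LSB = 3.41 / 2^19
LSB = 3.41 / 524288
LSB = 6.5e-06 V = 0.00650406 mV

0.00650406 mV


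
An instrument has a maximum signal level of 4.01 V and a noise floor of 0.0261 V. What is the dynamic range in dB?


Dynamic range = 20 * log10(Vmax / Vnoise).
DR = 20 * log10(4.01 / 0.0261)
DR = 20 * log10(153.64)
DR = 43.73 dB

43.73 dB


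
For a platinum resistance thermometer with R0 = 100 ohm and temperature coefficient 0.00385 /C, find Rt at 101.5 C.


The RTD equation: Rt = R0 * (1 + alpha * T).
Rt = 100 * (1 + 0.00385 * 101.5)
Rt = 100 * (1 + 0.390775)
Rt = 100 * 1.390775
Rt = 139.078 ohm

139.078 ohm


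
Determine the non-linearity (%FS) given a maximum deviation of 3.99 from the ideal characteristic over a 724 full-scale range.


Linearity error = (max deviation / full scale) * 100%.
Linearity = (3.99 / 724) * 100
Linearity = 0.551 %FS

0.551 %FS


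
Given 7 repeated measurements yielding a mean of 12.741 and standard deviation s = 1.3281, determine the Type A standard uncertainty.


The standard uncertainty for Type A evaluation is u = s / sqrt(n).
u = 1.3281 / sqrt(7)
u = 1.3281 / 2.6458
u = 0.502

0.502


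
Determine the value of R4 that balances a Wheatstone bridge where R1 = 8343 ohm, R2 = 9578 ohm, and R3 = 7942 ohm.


At balance: R1*R4 = R2*R3, so R4 = R2*R3/R1.
R4 = 9578 * 7942 / 8343
R4 = 76068476 / 8343
R4 = 9117.64 ohm

9117.64 ohm


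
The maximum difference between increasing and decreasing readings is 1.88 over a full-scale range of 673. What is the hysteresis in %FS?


Hysteresis = (max difference / full scale) * 100%.
H = (1.88 / 673) * 100
H = 0.279 %FS

0.279 %FS


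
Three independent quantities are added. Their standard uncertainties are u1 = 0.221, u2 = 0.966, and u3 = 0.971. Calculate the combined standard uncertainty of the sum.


For a sum of independent quantities, uc = sqrt(u1^2 + u2^2 + u3^2).
uc = sqrt(0.221^2 + 0.966^2 + 0.971^2)
uc = sqrt(0.048841 + 0.933156 + 0.942841)
uc = 1.3874

1.3874


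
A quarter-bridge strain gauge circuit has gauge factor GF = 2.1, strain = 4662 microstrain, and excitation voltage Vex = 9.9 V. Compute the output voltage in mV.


Quarter bridge output: Vout = (GF * epsilon * Vex) / 4.
Vout = (2.1 * 4662e-6 * 9.9) / 4
Vout = 0.09692298 / 4 V
Vout = 0.02423075 V = 24.2307 mV

24.2307 mV


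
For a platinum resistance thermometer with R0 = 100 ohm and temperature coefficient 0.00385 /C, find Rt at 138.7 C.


The RTD equation: Rt = R0 * (1 + alpha * T).
Rt = 100 * (1 + 0.00385 * 138.7)
Rt = 100 * (1 + 0.533995)
Rt = 100 * 1.533995
Rt = 153.399 ohm

153.399 ohm


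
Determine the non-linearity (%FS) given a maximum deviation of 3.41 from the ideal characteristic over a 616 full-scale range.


Linearity error = (max deviation / full scale) * 100%.
Linearity = (3.41 / 616) * 100
Linearity = 0.554 %FS

0.554 %FS


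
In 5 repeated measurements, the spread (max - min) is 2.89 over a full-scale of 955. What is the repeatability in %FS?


Repeatability = (spread / full scale) * 100%.
R = (2.89 / 955) * 100
R = 0.303 %FS

0.303 %FS


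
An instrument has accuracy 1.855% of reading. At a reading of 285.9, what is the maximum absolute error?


Absolute error = (accuracy% / 100) * reading.
Error = (1.855 / 100) * 285.9
Error = 0.01855 * 285.9
Error = 5.3034

5.3034


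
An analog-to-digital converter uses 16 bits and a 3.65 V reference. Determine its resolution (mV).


The resolution (LSB) of an ADC is Vref / 2^n.
LSB = 3.65 / 2^16
LSB = 3.65 / 65536
LSB = 5.569e-05 V = 0.05569458 mV

0.05569458 mV


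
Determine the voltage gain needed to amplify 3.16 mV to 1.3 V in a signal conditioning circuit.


Gain = Vout / Vin (converting to same units).
G = 1.3 V / 3.16 mV
G = 1300.0 mV / 3.16 mV
G = 411.39

411.39


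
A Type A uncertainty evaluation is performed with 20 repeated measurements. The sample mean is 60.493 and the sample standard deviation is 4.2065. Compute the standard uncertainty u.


The standard uncertainty for Type A evaluation is u = s / sqrt(n).
u = 4.2065 / sqrt(20)
u = 4.2065 / 4.4721
u = 0.9406

0.9406


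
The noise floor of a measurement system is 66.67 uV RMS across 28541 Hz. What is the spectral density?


Noise spectral density = Vrms / sqrt(BW).
NSD = 66.67 / sqrt(28541)
NSD = 66.67 / 168.9408
NSD = 0.3946 uV/sqrt(Hz)

0.3946 uV/sqrt(Hz)


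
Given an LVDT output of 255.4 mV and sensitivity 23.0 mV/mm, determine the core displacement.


Displacement = Vout / sensitivity.
d = 255.4 / 23.0
d = 11.104 mm

11.104 mm


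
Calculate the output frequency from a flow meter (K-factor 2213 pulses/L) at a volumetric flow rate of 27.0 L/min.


Frequency = K * Q / 60 (converting L/min to L/s).
f = 2213 * 27.0 / 60
f = 59751.0 / 60
f = 995.85 Hz

995.85 Hz


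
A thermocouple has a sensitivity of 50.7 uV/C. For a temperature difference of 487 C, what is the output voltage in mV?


The thermocouple output V = sensitivity * dT.
V = 50.7 uV/C * 487 C
V = 24690.9 uV
V = 24.691 mV

24.691 mV


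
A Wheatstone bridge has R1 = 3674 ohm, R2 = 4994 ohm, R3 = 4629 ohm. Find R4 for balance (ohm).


At balance: R1*R4 = R2*R3, so R4 = R2*R3/R1.
R4 = 4994 * 4629 / 3674
R4 = 23117226 / 3674
R4 = 6292.11 ohm

6292.11 ohm


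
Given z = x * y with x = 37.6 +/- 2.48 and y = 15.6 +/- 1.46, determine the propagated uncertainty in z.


For a product z = x*y, the relative uncertainty is:
uz/z = sqrt((ux/x)^2 + (uy/y)^2)
Relative uncertainties: ux/x = 2.48/37.6 = 0.065957
uy/y = 1.46/15.6 = 0.09359
z = 37.6 * 15.6 = 586.6
uz = 586.6 * sqrt(0.065957^2 + 0.09359^2) = 67.159

67.159


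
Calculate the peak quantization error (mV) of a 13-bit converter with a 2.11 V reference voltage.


The maximum quantization error is +/- LSB/2.
LSB = Vref / 2^n = 2.11 / 8192 = 0.00025757 V
Max error = LSB / 2 = 0.00025757 / 2 = 0.00012878 V
Max error = 0.1288 mV

0.1288 mV


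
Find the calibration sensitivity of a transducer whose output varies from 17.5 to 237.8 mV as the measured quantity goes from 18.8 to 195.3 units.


Sensitivity = (y2 - y1) / (x2 - x1).
S = (237.8 - 17.5) / (195.3 - 18.8)
S = 220.3 / 176.5
S = 1.2482 mV/unit

1.2482 mV/unit


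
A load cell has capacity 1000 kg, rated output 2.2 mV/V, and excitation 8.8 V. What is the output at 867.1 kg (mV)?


Vout = rated_output * Vex * (load / capacity).
Vout = 2.2 * 8.8 * (867.1 / 1000)
Vout = 2.2 * 8.8 * 0.8671
Vout = 16.787 mV

16.787 mV


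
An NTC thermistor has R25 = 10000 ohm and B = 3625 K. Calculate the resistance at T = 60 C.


NTC thermistor equation: Rt = R25 * exp(B * (1/T - 1/T25)).
T in Kelvin: 333.15 K, T25 = 298.15 K
1/T - 1/T25 = 1/333.15 - 1/298.15 = -0.00035237
B * (1/T - 1/T25) = 3625 * -0.00035237 = -1.2773
Rt = 10000 * exp(-1.2773) = 2787.8 ohm

2787.8 ohm


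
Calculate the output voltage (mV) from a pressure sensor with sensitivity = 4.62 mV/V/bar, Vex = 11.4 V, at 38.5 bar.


Output = sensitivity * Vex * P.
Vout = 4.62 * 11.4 * 38.5
Vout = 52.668 * 38.5
Vout = 2027.72 mV

2027.72 mV


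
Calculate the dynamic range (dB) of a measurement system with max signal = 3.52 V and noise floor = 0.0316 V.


Dynamic range = 20 * log10(Vmax / Vnoise).
DR = 20 * log10(3.52 / 0.0316)
DR = 20 * log10(111.39)
DR = 40.94 dB

40.94 dB


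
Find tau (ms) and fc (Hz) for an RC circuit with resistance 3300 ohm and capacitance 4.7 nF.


Time constant: tau = R * C.
tau = 3300 * 4.70e-09 = 1.551e-05 s
tau = 0.0155 ms
Cutoff frequency: fc = 1 / (2*pi*R*C).
fc = 1 / (2*pi*1.551e-05) = 10261.44 Hz

tau = 0.0155 ms, fc = 10261.44 Hz


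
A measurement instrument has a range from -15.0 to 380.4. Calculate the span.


Span = upper range - lower range.
Span = 380.4 - (-15.0)
Span = 395.4

395.4


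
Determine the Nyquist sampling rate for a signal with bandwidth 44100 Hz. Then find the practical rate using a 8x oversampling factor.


By Nyquist theorem, fs_min = 2 * fmax.
fs_min = 2 * 44100 = 88200 Hz
Practical rate = 8 * fs_min = 8 * 88200 = 705600 Hz

fs_min = 88200 Hz, fs_practical = 705600 Hz


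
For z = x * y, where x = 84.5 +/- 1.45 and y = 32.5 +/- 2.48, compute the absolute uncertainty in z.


For a product z = x*y, the relative uncertainty is:
uz/z = sqrt((ux/x)^2 + (uy/y)^2)
Relative uncertainties: ux/x = 1.45/84.5 = 0.01716
uy/y = 2.48/32.5 = 0.076308
z = 84.5 * 32.5 = 2746.2
uz = 2746.2 * sqrt(0.01716^2 + 0.076308^2) = 214.793

214.793


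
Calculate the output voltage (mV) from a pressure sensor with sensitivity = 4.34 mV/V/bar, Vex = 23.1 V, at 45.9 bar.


Output = sensitivity * Vex * P.
Vout = 4.34 * 23.1 * 45.9
Vout = 100.254 * 45.9
Vout = 4601.66 mV

4601.66 mV


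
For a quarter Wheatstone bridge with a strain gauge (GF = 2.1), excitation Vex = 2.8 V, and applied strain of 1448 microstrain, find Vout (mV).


Quarter bridge output: Vout = (GF * epsilon * Vex) / 4.
Vout = (2.1 * 1448e-6 * 2.8) / 4
Vout = 0.00851424 / 4 V
Vout = 0.00212856 V = 2.1286 mV

2.1286 mV


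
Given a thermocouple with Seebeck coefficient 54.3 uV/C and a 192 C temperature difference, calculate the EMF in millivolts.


The thermocouple output V = sensitivity * dT.
V = 54.3 uV/C * 192 C
V = 10425.6 uV
V = 10.426 mV

10.426 mV


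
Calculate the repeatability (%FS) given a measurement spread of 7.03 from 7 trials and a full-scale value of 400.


Repeatability = (spread / full scale) * 100%.
R = (7.03 / 400) * 100
R = 1.758 %FS

1.758 %FS


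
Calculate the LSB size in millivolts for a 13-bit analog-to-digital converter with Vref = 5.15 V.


The resolution (LSB) of an ADC is Vref / 2^n.
LSB = 5.15 / 2^13
LSB = 5.15 / 8192
LSB = 0.00062866 V = 0.62866211 mV

0.62866211 mV


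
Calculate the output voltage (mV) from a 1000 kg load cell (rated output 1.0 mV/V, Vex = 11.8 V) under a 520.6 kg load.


Vout = rated_output * Vex * (load / capacity).
Vout = 1.0 * 11.8 * (520.6 / 1000)
Vout = 1.0 * 11.8 * 0.5206
Vout = 6.143 mV

6.143 mV


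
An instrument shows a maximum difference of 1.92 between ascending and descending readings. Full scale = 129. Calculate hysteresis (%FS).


Hysteresis = (max difference / full scale) * 100%.
H = (1.92 / 129) * 100
H = 1.488 %FS

1.488 %FS


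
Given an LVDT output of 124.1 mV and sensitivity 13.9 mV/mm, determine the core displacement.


Displacement = Vout / sensitivity.
d = 124.1 / 13.9
d = 8.928 mm

8.928 mm
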